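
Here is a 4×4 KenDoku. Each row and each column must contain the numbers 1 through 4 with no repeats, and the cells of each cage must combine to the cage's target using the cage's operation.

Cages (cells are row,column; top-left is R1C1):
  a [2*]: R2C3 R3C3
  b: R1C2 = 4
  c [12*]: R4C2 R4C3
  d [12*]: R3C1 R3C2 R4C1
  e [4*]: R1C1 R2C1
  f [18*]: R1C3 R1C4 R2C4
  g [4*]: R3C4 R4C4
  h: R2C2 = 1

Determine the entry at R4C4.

Cage b is a single given cell; hence R1C2 = 4.
The 3 cells of cage f must have product 18, so R1C3 = 3.
Cage f has product 18; hence R1C4 = 2.
Cage h is given, so R2C2 = 1.
Row 2 now contains 1, so R2C3 = 2.
The 3 cells of cage f must have product 18; hence R2C4 = 3.
Column 3 already has 2; hence R3C3 = 1.
Row 3 already has 1, leaving R3C4 = 4.
Column 2 already has 4, which forces R4C2 = 3.
Column 3 already has 3, so R4C3 = 4.
Column 4 already has 4, leaving R4C4 = 1.
Row 1 now contains 4, so R1C1 = 1.
Row 2 now contains 1, which forces R2C1 = 4.
4 is placed in row 3; hence R3C1 = 3.
Column 2 already has 3, so R3C2 = 2.
Row 4 now contains 1, which forces R4C1 = 2.
Filled in: 1 4 3 2 / 4 1 2 3 / 3 2 1 4 / 2 3 4 1.

1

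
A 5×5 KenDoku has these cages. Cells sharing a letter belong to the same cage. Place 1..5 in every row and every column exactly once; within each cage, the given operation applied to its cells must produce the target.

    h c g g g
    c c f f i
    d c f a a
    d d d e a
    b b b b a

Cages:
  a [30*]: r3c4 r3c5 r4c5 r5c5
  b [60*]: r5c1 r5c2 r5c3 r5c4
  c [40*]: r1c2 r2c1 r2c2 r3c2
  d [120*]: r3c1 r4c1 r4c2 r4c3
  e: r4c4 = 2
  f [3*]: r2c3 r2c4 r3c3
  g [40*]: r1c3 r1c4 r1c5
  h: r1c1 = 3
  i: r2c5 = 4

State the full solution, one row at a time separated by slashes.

H is a freebie, so r1c1 = 3.
Cage f has product 3; hence r2c3 = 3.
Cage f needs product 3, so r2c4 = 1.
I is a freebie, which forces r2c5 = 4.
Cage f has product 3, leaving r3c3 = 1.
E is a freebie, leaving r4c4 = 2.
Cage c needs product 40; hence r1c2 = 1.
The 4 cells of cage d must have product 120, which forces r3c1 = 2.
Cage c needs product 40, so r3c2 = 4.
Cage d has product 120, so r4c2 = 3.
3 is placed in column 2, so r5c2 = 5.
5 is placed in row 5; hence r5c3 = 4.
Row 5 now contains 4; hence r5c4 = 3.
Cage g needs product 40; hence r1c4 = 4.
Column 1 already has 2, which forces r2c1 = 5.
Column 2 now contains 5, so r2c2 = 2.
Column 4 already has 3, leaving r3c4 = 5.
Cage a needs product 30; hence r3c5 = 3.
Cage d needs product 120, leaving r4c1 = 4.
Column 3 now contains 4, leaving r4c3 = 5.
Cage a needs product 30, leaving r4c5 = 1.
Row 5 now contains 4, leaving r5c1 = 1.
The 4 cells of cage a must have product 30, so r5c5 = 2.
Column 3 now contains 5, leaving r1c3 = 2.
Column 5 now contains 2, so r1c5 = 5.

3 1 2 4 5 / 5 2 3 1 4 / 2 4 1 5 3 / 4 3 5 2 1 / 1 5 4 3 2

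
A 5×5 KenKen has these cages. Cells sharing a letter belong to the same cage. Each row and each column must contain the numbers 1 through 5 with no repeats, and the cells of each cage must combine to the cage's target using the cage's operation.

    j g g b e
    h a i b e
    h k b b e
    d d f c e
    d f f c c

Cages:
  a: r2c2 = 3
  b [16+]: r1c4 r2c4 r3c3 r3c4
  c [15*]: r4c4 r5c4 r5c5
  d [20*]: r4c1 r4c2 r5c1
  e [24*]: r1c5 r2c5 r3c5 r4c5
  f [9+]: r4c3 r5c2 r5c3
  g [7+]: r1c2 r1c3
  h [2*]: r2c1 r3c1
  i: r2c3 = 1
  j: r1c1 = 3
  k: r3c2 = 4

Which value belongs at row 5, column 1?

4

J is a freebie, so r1c1 = 3.
Cage a is a single given cell, so r2c2 = 3.
I is a freebie, so r2c3 = 1.
K is a freebie; hence r3c2 = 4.
Row 3 already has 4, which forces r3c3 = 5.
Cage g's pair has sum 7; hence r1c2 = 5.
The two cells of cage g must have sum 7; hence r1c3 = 2.
5 is placed in row 1, which forces r1c4 = 4.
Row 1 already has 4, leaving r1c5 = 1.
Row 2 now contains 1; hence r2c1 = 2.
4 is placed in column 4, leaving r2c4 = 5.
Row 2 already has 2; hence r2c5 = 4.
Cage h's pair has product 2, which forces r3c1 = 1.
The 4 cells of cage b must have sum 16, leaving r3c4 = 2.
Row 3 now contains 2, leaving r3c5 = 3.
Column 5 already has 3, leaving r4c5 = 2.
The 3 cells of cage f must have sum 9, leaving r5c2 = 2.
Column 5 already has 3; hence r5c5 = 5.
Cage d has product 20; hence r4c1 = 5.
2 is placed in row 4, leaving r4c2 = 1.
1 is placed in row 4, leaving r4c4 = 3.
5 is placed in row 5, so r5c1 = 4.
4 is placed in row 5; hence r5c3 = 3.
Column 4 already has 3; hence r5c4 = 1.
Row 4 already has 3, so r4c3 = 4.
The full grid is 3 5 2 4 1 / 2 3 1 5 4 / 1 4 5 2 3 / 5 1 4 3 2 / 4 2 3 1 5.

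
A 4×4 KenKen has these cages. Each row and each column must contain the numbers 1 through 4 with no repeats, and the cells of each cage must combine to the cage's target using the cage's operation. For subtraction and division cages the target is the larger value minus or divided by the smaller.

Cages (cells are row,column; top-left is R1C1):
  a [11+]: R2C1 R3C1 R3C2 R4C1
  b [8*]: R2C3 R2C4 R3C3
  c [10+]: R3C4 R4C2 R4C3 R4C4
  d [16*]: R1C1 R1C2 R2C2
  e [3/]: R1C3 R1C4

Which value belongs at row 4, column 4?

2

The only place for 2 in row 1 is R1C1.
Cage d has product 16, which forces R1C2 = 4.
Cage d needs product 16, which forces R2C2 = 2.
Cage a needs sum 11, so R3C2 = 3.
3 is placed in column 2, which forces R4C2 = 1.
Cage b needs product 8, leaving R3C3 = 2.
2 is placed in row 3, leaving R3C4 = 4.
Cage b has product 8, leaving R2C3 = 4.
4 is placed in column 4; hence R2C4 = 1.
Row 3 now contains 4, so R3C1 = 1.
Cage c has sum 10, so R4C3 = 3.
The 4 cells of cage c must have sum 10, leaving R4C4 = 2.
Column 3 already has 3, leaving R1C3 = 1.
Column 4 now contains 1, which forces R1C4 = 3.
Row 2 now contains 4; hence R2C1 = 3.
Row 4 already has 3, which forces R4C1 = 4.
Completed grid: 2 4 1 3 / 3 2 4 1 / 1 3 2 4 / 4 1 3 2.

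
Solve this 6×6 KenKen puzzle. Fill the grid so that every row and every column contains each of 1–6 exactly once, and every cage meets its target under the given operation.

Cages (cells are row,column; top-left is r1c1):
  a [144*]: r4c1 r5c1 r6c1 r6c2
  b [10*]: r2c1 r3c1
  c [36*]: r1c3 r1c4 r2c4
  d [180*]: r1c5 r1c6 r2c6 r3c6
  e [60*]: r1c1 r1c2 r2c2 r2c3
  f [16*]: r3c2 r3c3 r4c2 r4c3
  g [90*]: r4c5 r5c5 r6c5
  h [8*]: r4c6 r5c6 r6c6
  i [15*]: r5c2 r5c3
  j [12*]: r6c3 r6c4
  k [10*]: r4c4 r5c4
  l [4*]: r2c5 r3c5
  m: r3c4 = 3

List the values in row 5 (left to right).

4 3 5 2 6 1

M is a freebie; hence r3c4 = 3.
In row 3, 6 can only go at r3c6, so r3c6 = 6.
The only place for 5 in row 3 is r3c1.
Column 1 already has 5, leaving r2c1 = 2.
2 is placed in row 2, leaving r2c4 = 6.
Row 6 needs a 5, and only r6c5 is open for it.
Row 4 needs a 5, and only r4c4 is open for it.
5 is placed in column 4; hence r5c4 = 2.
Column 4 already has 2, which forces r6c4 = 4.
The 3 cells of cage c must have product 36, which forces r1c3 = 6.
Column 4 already has 2; hence r1c4 = 1.
The two cells of cage j must have product 12, which forces r6c3 = 3.
Cage i needs two cells with product 15; hence r5c2 = 3.
3 is placed in column 3, which forces r5c3 = 5.
3 is placed in row 5, which forces r5c5 = 6.
Cage e has product 60, leaving r1c1 = 3.
3 is placed in row 1; hence r1c5 = 2.
Row 1 already has 2; hence r1c6 = 5.
Column 6 now contains 5, so r2c6 = 3.
3 is placed in column 1, which forces r4c1 = 6.
Column 5 now contains 6; hence r4c5 = 3.
Row 5 already has 6; hence r5c1 = 4.
Row 5 already has 4; hence r5c6 = 1.
6 is placed in column 1; hence r6c1 = 1.
Column 6 already has 1, which forces r6c6 = 2.
5 is placed in row 1, leaving r1c2 = 4.
The 4 cells of cage e must have product 60, which forces r2c2 = 5.
The 4 cells of cage e must have product 60, which forces r2c3 = 1.
Row 2 now contains 1; hence r2c5 = 4.
Column 5 now contains 4, leaving r3c5 = 1.
Column 6 already has 2; hence r4c6 = 4.
Row 6 already has 2, so r6c2 = 6.
Row 3 already has 1, so r3c2 = 2.
Cage f needs product 16, so r3c3 = 4.
The 4 cells of cage f must have product 16, which forces r4c2 = 1.
Row 4 now contains 4, leaving r4c3 = 2.
Filled in: 3 4 6 1 2 5 / 2 5 1 6 4 3 / 5 2 4 3 1 6 / 6 1 2 5 3 4 / 4 3 5 2 6 1 / 1 6 3 4 5 2.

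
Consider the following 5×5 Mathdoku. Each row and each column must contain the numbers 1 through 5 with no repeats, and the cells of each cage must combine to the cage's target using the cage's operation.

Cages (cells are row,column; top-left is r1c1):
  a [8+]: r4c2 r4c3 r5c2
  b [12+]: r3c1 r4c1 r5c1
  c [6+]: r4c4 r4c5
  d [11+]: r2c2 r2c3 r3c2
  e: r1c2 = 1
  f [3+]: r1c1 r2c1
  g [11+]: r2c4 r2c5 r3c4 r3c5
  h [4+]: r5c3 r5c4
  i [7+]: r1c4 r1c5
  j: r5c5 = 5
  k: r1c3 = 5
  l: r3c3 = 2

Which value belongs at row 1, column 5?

Cage e is a single given cell, so r1c2 = 1.
Cage k is a single given cell, so r1c3 = 5.
L is a freebie, so r3c3 = 2.
Cage j is given, which forces r5c5 = 5.
Row 1 now contains 1, which forces r1c1 = 2.
Cage f's pair has sum 3, which forces r2c1 = 1.
The only place for 2 in row 5 is r5c2.
Cage a has sum 8, leaving r4c2 = 5.
Cage a has sum 8; hence r4c3 = 1.
Column 3 already has 1, so r5c3 = 3.
Row 5 now contains 3; hence r5c4 = 1.
Column 2 now contains 5, which forces r2c2 = 3.
Column 3 now contains 3; hence r2c3 = 4.
4 is placed in row 2; hence r2c5 = 2.
The 3 cells of cage b must have sum 12, so r3c1 = 5.
Cage d has sum 11; hence r3c2 = 4.
4 is placed in row 3, so r3c4 = 3.
Cage g has sum 11, leaving r3c5 = 1.
Cage b has sum 12, so r4c1 = 3.
2 is placed in column 5, so r4c5 = 4.
Row 5 now contains 3, which forces r5c1 = 4.
3 is placed in column 4, which forces r1c4 = 4.
Column 5 now contains 4, leaving r1c5 = 3.
Row 2 now contains 2, leaving r2c4 = 5.
4 is placed in row 4, leaving r4c4 = 2.
Completed grid: 2 1 5 4 3 / 1 3 4 5 2 / 5 4 2 3 1 / 3 5 1 2 4 / 4 2 3 1 5.

3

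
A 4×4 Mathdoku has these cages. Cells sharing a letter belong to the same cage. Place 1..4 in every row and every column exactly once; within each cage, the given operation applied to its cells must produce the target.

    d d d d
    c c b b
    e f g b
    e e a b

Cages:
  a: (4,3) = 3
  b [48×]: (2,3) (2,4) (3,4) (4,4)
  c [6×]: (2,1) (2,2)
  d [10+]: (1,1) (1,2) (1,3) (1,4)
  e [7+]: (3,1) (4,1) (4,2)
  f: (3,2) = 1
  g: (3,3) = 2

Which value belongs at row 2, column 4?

Cage f is a single given cell, which forces (3,2) = 1.
Cage g is given, leaving (3,3) = 2.
A is a freebie, so (4,3) = 3.
2 is placed in column 3, leaving (2,3) = 4.
Cage e needs sum 7; hence (3,1) = 4.
Row 3 now contains 4, which forces (3,4) = 3.
The 3 cells of cage e must have sum 7, leaving (4,1) = 1.
Cage e has sum 7, leaving (4,2) = 2.
Row 4 now contains 1, leaving (4,4) = 4.
Cage d needs sum 10, leaving (1,1) = 3.
Cage d has sum 10, so (1,2) = 4.
Column 3 already has 4, so (1,3) = 1.
Cage d has sum 10, which forces (1,4) = 2.
The two cells of cage c must have product 6, which forces (2,1) = 2.
Column 2 already has 2, so (2,2) = 3.
3 is placed in column 4, which forces (2,4) = 1.
Filled in: 3 4 1 2 / 2 3 4 1 / 4 1 2 3 / 1 2 3 4.

1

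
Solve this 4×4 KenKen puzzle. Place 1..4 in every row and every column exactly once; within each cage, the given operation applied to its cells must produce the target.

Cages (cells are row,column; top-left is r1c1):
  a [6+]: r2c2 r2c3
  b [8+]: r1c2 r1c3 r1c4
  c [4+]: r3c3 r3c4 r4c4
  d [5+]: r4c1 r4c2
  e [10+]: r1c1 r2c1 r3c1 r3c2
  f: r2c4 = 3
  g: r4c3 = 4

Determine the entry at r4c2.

2

Cage f is given, so r2c4 = 3.
Cage c has sum 4, leaving r3c3 = 1.
Cage c has sum 4; hence r3c4 = 2.
Cage g is a single given cell; hence r4c3 = 4.
Cage c has sum 4; hence r4c4 = 1.
Cage b needs sum 8, so r1c2 = 1.
4 is placed in column 3, leaving r1c3 = 3.
Column 4 now contains 1, so r1c4 = 4.
Cage a needs two cells with sum 6, which forces r2c2 = 4.
4 is placed in column 3, leaving r2c3 = 2.
Column 2 now contains 4, so r3c2 = 3.
Column 2 already has 3; hence r4c2 = 2.
1 is placed in row 1, so r1c1 = 2.
Row 2 already has 2, so r2c1 = 1.
Row 3 now contains 3, which forces r3c1 = 4.
Row 4 already has 2, which forces r4c1 = 3.
The full grid is 2 1 3 4 / 1 4 2 3 / 4 3 1 2 / 3 2 4 1.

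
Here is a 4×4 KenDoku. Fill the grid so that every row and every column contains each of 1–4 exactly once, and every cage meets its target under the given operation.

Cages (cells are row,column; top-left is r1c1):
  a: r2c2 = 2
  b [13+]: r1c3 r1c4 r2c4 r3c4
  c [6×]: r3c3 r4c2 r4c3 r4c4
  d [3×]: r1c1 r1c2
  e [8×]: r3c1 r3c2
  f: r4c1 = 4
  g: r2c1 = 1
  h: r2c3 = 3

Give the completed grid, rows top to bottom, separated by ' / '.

3 1 4 2 / 1 2 3 4 / 2 4 1 3 / 4 3 2 1

Cage b has sum 13, so r1c3 = 4.
G is a freebie; hence r2c1 = 1.
A is a freebie; hence r2c2 = 2.
H is a freebie; hence r2c3 = 3.
Row 2 already has 3, so r2c4 = 4.
Column 2 now contains 2, leaving r3c2 = 4.
Cage c needs product 6, so r3c3 = 1.
F is a freebie, which forces r4c1 = 4.
Column 3 now contains 3; hence r4c3 = 2.
Column 1 now contains 1, which forces r1c1 = 3.
The two cells of cage d must have product 3; hence r1c2 = 1.
Row 1 now contains 3, which forces r1c4 = 2.
4 is placed in row 3, so r3c1 = 2.
Column 4 now contains 2, which forces r3c4 = 3.
Column 2 already has 1, which forces r4c2 = 3.
Column 4 already has 3, which forces r4c4 = 1.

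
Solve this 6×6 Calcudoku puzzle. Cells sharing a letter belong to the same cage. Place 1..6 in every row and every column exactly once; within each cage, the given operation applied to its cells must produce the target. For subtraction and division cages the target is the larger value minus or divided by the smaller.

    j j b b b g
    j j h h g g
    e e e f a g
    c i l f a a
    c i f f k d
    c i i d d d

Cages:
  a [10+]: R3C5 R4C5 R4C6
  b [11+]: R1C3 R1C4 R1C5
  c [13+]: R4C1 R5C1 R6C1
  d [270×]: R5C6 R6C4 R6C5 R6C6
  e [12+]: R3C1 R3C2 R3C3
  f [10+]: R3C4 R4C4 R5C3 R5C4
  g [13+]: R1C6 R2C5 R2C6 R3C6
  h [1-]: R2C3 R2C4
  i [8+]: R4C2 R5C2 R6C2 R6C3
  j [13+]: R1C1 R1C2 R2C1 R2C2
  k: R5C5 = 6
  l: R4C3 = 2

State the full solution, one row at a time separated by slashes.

Cage l is given; hence R4C3 = 2.
Cage k is given, so R5C5 = 6.
Cage d has product 270, which forces R5C6 = 3.
2 is placed in column 3, leaving R6C3 = 1.
Column 3 now contains 1, so R5C3 = 4.
Row 5 needs a 5, and only R5C1 is open for it.
Column 1 now contains 5, so R4C1 = 6.
Cage c needs sum 13, so R6C1 = 2.
Row 6 already has 2, so R6C2 = 4.
Column 2 already has 4, leaving R4C2 = 1.
Row 4 now contains 1; hence R4C4 = 3.
Cage i needs sum 8, which forces R5C2 = 2.
2 is placed in row 5, leaving R5C4 = 1.
Column 4 now contains 1, so R3C4 = 2.
Cage a needs sum 10; hence R3C5 = 1.
The 4 cells of cage d must have product 270; hence R6C5 = 3.
Cage b has sum 11, leaving R1C5 = 2.
1 is placed in row 3, leaving R3C1 = 4.
Cage g needs sum 13, leaving R1C6 = 1.
Cage g has sum 13; hence R2C6 = 2.
1 is placed in row 1; hence R1C1 = 3.
The 4 cells of cage j must have sum 13; hence R1C2 = 6.
Row 1 already has 3, leaving R1C3 = 5.
Row 1 now contains 6, leaving R1C4 = 4.
Cage j has sum 13, which forces R2C1 = 1.
Cage j needs sum 13, leaving R2C2 = 3.
Row 2 already has 3; hence R2C3 = 6.
Row 2 now contains 6, leaving R2C4 = 5.
Row 2 already has 5; hence R2C5 = 4.
3 is placed in column 2, so R3C2 = 5.
5 is placed in column 3, which forces R3C3 = 3.
Row 3 now contains 5, which forces R3C6 = 6.
Column 5 already has 4, so R4C5 = 5.
Row 4 already has 5, which forces R4C6 = 4.
Column 4 now contains 5, which forces R6C4 = 6.
6 is placed in column 6, which forces R6C6 = 5.

3 6 5 4 2 1 / 1 3 6 5 4 2 / 4 5 3 2 1 6 / 6 1 2 3 5 4 / 5 2 4 1 6 3 / 2 4 1 6 3 5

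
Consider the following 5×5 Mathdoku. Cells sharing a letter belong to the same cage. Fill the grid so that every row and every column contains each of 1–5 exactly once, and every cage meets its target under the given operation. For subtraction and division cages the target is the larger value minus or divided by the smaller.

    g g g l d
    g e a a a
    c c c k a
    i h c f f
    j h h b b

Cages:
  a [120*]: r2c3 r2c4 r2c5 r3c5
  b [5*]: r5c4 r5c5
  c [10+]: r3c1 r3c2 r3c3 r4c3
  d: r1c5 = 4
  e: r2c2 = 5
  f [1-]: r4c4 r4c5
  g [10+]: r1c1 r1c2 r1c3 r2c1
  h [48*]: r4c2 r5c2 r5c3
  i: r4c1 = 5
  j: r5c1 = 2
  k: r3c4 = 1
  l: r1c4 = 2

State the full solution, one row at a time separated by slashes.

Cage l is given, leaving r1c4 = 2.
D is a freebie, leaving r1c5 = 4.
Cage e is given, which forces r2c2 = 5.
K is a freebie, so r3c4 = 1.
Cage i is a single given cell, leaving r4c1 = 5.
Cage h needs product 48; hence r4c2 = 4.
Row 4 already has 4; hence r4c4 = 3.
Cage j is a single given cell, leaving r5c1 = 2.
The 3 cells of cage h must have product 48, leaving r5c2 = 3.
The 3 cells of cage h must have product 48; hence r5c3 = 4.
1 is placed in column 4, which forces r5c4 = 5.
5 is placed in row 5, which forces r5c5 = 1.
Cage g has sum 10, so r1c1 = 3.
Column 2 now contains 3, which forces r1c2 = 1.
Cage g needs sum 10, which forces r1c3 = 5.
Cage g needs sum 10; hence r2c1 = 1.
Column 4 now contains 3, which forces r2c4 = 4.
The 4 cells of cage c must have sum 10, which forces r3c1 = 4.
Column 2 now contains 3, so r3c2 = 2.
The 4 cells of cage c must have sum 10, leaving r3c3 = 3.
The 4 cells of cage a must have product 120, which forces r3c5 = 5.
Cage c needs sum 10; hence r4c3 = 1.
Column 5 now contains 1; hence r4c5 = 2.
Column 3 now contains 3, which forces r2c3 = 2.
2 is placed in column 5; hence r2c5 = 3.

3 1 5 2 4 / 1 5 2 4 3 / 4 2 3 1 5 / 5 4 1 3 2 / 2 3 4 5 1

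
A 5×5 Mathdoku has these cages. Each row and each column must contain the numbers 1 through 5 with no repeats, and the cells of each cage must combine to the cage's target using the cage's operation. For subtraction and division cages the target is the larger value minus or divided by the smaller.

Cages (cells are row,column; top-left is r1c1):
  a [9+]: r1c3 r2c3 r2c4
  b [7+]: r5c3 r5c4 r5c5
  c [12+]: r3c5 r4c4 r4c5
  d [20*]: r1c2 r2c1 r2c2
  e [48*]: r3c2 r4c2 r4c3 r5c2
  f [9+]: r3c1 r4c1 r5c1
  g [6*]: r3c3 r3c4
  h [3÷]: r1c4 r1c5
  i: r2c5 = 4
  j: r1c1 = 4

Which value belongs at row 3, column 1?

Cage j is given; hence r1c1 = 4.
I is a freebie, so r2c5 = 4.
Cage d needs product 20, which forces r1c2 = 2.
Cage d needs product 20, leaving r2c1 = 2.
Cage d needs product 20, leaving r2c2 = 5.
Cage a has sum 9, so r1c3 = 5.
Cage e needs product 48, leaving r4c3 = 4.
4 is placed in row 4, so r4c4 = 5.
The 3 cells of cage c must have sum 12; hence r3c5 = 5.
Cage c has sum 12, so r4c5 = 2.
Cage b has sum 7, so r5c4 = 4.
Column 5 already has 2, so r5c5 = 1.
Cage h needs two cells with quotient 3; hence r1c4 = 1.
1 is placed in column 5, which forces r1c5 = 3.
Column 4 now contains 1, so r2c4 = 3.
The 4 cells of cage e must have product 48, so r3c2 = 4.
3 is placed in column 4, so r3c4 = 2.
Cage e has product 48, which forces r4c2 = 1.
The 3 cells of cage f must have sum 9, which forces r5c1 = 5.
Row 5 already has 1, leaving r5c2 = 3.
Row 5 already has 1, leaving r5c3 = 2.
Row 2 already has 3; hence r2c3 = 1.
Cage f has sum 9, so r3c1 = 1.
2 is placed in row 3, which forces r3c3 = 3.
Row 4 now contains 1, so r4c1 = 3.
Completed grid: 4 2 5 1 3 / 2 5 1 3 4 / 1 4 3 2 5 / 3 1 4 5 2 / 5 3 2 4 1.

1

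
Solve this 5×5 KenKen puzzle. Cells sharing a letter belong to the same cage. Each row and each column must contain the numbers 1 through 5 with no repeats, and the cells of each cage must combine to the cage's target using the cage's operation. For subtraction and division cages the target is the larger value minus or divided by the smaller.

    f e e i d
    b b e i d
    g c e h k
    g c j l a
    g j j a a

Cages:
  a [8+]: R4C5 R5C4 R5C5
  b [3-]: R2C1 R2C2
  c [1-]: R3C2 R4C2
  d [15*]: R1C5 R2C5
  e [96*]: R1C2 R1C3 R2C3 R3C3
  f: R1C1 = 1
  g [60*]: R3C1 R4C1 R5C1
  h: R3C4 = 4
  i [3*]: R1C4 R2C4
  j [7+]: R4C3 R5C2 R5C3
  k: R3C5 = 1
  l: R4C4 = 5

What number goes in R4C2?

Cage f is a single given cell, so R1C1 = 1.
The 4 cells of cage e must have product 96; hence R1C2 = 4.
Row 1 now contains 1, which forces R1C4 = 3.
3 is placed in row 1; hence R1C5 = 5.
Column 4 now contains 3, so R2C4 = 1.
5 is placed in column 5, so R2C5 = 3.
Cage h is a single given cell, which forces R3C4 = 4.
Cage k is given, which forces R3C5 = 1.
L is a freebie, so R4C4 = 5.
5 is placed in column 4, so R5C4 = 2.
Row 5 already has 2; hence R5C5 = 4.
3 is placed in row 1, so R1C3 = 2.
Cage e needs product 96, which forces R2C3 = 4.
The 4 cells of cage e must have product 96, which forces R3C3 = 3.
Cage g has product 60, which forces R4C1 = 4.
Column 3 now contains 3, so R4C3 = 1.
Column 5 already has 4, leaving R4C5 = 2.
1 is placed in column 3, leaving R5C3 = 5.
3 is placed in row 3, leaving R3C1 = 5.
3 is placed in row 3, leaving R3C2 = 2.
2 is placed in row 4, so R4C2 = 3.
Row 5 now contains 5, which forces R5C1 = 3.
The 3 cells of cage j must have sum 7, leaving R5C2 = 1.
Column 1 already has 5, which forces R2C1 = 2.
2 is placed in column 2; hence R2C2 = 5.
Completed grid: 1 4 2 3 5 / 2 5 4 1 3 / 5 2 3 4 1 / 4 3 1 5 2 / 3 1 5 2 4.

3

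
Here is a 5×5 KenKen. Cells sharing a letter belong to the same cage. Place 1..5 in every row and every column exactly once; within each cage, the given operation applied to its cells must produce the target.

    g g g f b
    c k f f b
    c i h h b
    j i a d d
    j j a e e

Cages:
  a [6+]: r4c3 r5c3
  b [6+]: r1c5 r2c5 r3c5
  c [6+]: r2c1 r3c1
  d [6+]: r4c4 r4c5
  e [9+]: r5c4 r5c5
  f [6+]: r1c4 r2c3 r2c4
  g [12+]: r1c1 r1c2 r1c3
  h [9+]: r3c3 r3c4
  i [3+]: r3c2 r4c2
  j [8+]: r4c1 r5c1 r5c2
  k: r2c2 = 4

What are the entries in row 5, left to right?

2 3 1 4 5

Cage k is given; hence r2c2 = 4.
In row 2, 5 can only go at r2c1, so r2c1 = 5.
The two cells of cage c must have sum 6, which forces r3c1 = 1.
1 is placed in row 3, which forces r3c2 = 2.
Row 3 already has 2, leaving r3c5 = 3.
Column 2 now contains 2, leaving r4c2 = 1.
Cage j has sum 8; hence r4c1 = 3.
Cage j has sum 8, which forces r5c1 = 2.
Cage j needs sum 8, leaving r5c2 = 3.
Column 1 already has 3; hence r1c1 = 4.
Column 2 now contains 3; hence r1c2 = 5.
Cage g has sum 12, leaving r1c3 = 3.
Cage f needs sum 6; hence r2c4 = 3.
The only place for 5 in row 4 is r4c3.
Column 3 now contains 5; hence r3c3 = 4.
Cage h's pair has sum 9, leaving r3c4 = 5.
Cage a needs two cells with sum 6, so r5c3 = 1.
5 is placed in column 4, which forces r5c4 = 4.
Row 5 already has 4, leaving r5c5 = 5.
Cage f needs sum 6, which forces r1c4 = 1.
1 is placed in row 1, which forces r1c5 = 2.
Column 3 already has 1; hence r2c3 = 2.
Column 5 now contains 2, so r2c5 = 1.
Column 4 already has 4, leaving r4c4 = 2.
Cage d's pair has sum 6, so r4c5 = 4.
Completed grid: 4 5 3 1 2 / 5 4 2 3 1 / 1 2 4 5 3 / 3 1 5 2 4 / 2 3 1 4 5.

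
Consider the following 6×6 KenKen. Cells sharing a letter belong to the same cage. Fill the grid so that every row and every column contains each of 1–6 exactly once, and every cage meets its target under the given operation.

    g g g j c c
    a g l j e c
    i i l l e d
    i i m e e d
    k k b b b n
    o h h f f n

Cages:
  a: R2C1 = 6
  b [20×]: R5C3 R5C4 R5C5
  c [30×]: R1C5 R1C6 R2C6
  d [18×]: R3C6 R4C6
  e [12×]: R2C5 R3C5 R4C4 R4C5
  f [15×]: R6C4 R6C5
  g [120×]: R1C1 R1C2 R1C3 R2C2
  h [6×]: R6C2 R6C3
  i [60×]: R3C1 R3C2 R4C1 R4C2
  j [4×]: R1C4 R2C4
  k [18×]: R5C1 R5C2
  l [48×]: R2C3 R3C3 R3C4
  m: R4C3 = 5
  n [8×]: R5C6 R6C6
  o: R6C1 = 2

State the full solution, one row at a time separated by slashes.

Cage a is given; hence R2C1 = 6.
Cage m is given, so R4C3 = 5.
6 is placed in column 1, so R5C1 = 3.
3 is placed in row 5; hence R5C2 = 6.
O is a freebie, so R6C1 = 2.
Row 6 already has 2, leaving R6C6 = 4.
Column 6 already has 4, leaving R5C6 = 2.
The two cells of cage h must have product 6, which forces R6C2 = 1.
Cage h's pair has product 6, which forces R6C3 = 6.
In column 3, 1 can only go at R5C3, so R5C3 = 1.
In column 4, 2 can only go at R4C4, so R4C4 = 2.
In row 4, 6 can only go at R4C6, so R4C6 = 6.
Column 6 already has 6; hence R3C6 = 3.
The 3 cells of cage c must have product 30, leaving R1C5 = 6.
Cage l has product 48, so R3C4 = 6.
Cage i has product 60, so R4C2 = 3.
Row 4 already has 3; hence R4C5 = 1.
The 4 cells of cage g must have product 120, leaving R1C3 = 3.
Cage e needs product 12; hence R2C5 = 3.
The 4 cells of cage i must have product 60, which forces R3C1 = 1.
Cage i needs product 60; hence R3C2 = 5.
1 is placed in column 5; hence R3C5 = 2.
Row 4 now contains 1, so R4C1 = 4.
Column 5 now contains 3, which forces R6C5 = 5.
Column 1 now contains 4, so R1C1 = 5.
5 is placed in row 1, which forces R1C6 = 1.
Cage l has product 48; hence R2C3 = 2.
Column 6 already has 1, which forces R2C6 = 5.
Row 3 already has 2; hence R3C3 = 4.
The 3 cells of cage b must have product 20; hence R5C4 = 5.
Column 5 now contains 5; hence R5C5 = 4.
Row 6 already has 5, leaving R6C4 = 3.
Cage g needs product 120, leaving R1C2 = 2.
1 is placed in row 1; hence R1C4 = 4.
Row 2 now contains 2; hence R2C2 = 4.
The two cells of cage j must have product 4, so R2C4 = 1.

5 2 3 4 6 1 / 6 4 2 1 3 5 / 1 5 4 6 2 3 / 4 3 5 2 1 6 / 3 6 1 5 4 2 / 2 1 6 3 5 4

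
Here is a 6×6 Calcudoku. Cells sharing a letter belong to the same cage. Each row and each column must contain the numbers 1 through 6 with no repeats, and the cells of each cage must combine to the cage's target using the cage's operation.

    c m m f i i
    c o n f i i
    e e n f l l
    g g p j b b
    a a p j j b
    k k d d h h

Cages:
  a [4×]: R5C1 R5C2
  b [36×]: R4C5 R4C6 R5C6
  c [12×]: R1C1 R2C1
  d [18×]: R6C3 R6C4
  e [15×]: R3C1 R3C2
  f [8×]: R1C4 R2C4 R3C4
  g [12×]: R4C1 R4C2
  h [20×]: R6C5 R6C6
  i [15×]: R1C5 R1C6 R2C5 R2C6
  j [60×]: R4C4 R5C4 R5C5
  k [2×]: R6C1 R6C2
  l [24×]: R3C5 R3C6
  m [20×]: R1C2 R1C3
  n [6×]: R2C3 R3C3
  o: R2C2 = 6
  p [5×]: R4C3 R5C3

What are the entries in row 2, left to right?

2 6 3 4 1 5

Cage o is given, so R2C2 = 6.
In row 1, 2 can only go at R1C4, so R1C4 = 2.
In row 1, 6 can only go at R1C1, so R1C1 = 6.
The two cells of cage c must have product 12; hence R2C1 = 2.
2 is placed in column 1, leaving R6C1 = 1.
Row 6 already has 1, which forces R6C2 = 2.
1 is placed in column 1, so R5C1 = 4.
Cage a's pair has product 4, so R5C2 = 1.
Row 5 now contains 1, so R5C3 = 5.
The two cells of cage m must have product 20, so R1C2 = 5.
5 is placed in column 3, leaving R1C3 = 4.
Column 2 already has 5, which forces R3C2 = 3.
Column 1 now contains 4; hence R4C1 = 3.
The two cells of cage g must have product 12, which forces R4C2 = 4.
5 is placed in column 3; hence R4C3 = 1.
Cage j has product 60; hence R4C4 = 5.
Cage j needs product 60, so R5C4 = 6.
The 3 cells of cage j must have product 60; hence R5C5 = 2.
2 is placed in row 5, which forces R5C6 = 3.
Column 4 now contains 6, so R6C4 = 3.
Cage i needs product 15; hence R1C5 = 3.
Column 6 already has 3; hence R1C6 = 1.
1 is placed in column 3, which forces R2C3 = 3.
Cage i needs product 15, so R2C5 = 1.
Cage i has product 15, so R2C6 = 5.
3 is placed in row 3, which forces R3C1 = 5.
Cage n's pair has product 6, leaving R3C3 = 2.
Column 5 now contains 2, which forces R4C5 = 6.
The 3 cells of cage b must have product 36, which forces R4C6 = 2.
Row 6 already has 3, leaving R6C3 = 6.
5 is placed in column 6, so R6C6 = 4.
Row 2 now contains 1, so R2C4 = 4.
Cage f needs product 8, leaving R3C4 = 1.
6 is placed in column 5, which forces R3C5 = 4.
4 is placed in column 6, so R3C6 = 6.
Row 6 now contains 4, which forces R6C5 = 5.
Completed grid: 6 5 4 2 3 1 / 2 6 3 4 1 5 / 5 3 2 1 4 6 / 3 4 1 5 6 2 / 4 1 5 6 2 3 / 1 2 6 3 5 4.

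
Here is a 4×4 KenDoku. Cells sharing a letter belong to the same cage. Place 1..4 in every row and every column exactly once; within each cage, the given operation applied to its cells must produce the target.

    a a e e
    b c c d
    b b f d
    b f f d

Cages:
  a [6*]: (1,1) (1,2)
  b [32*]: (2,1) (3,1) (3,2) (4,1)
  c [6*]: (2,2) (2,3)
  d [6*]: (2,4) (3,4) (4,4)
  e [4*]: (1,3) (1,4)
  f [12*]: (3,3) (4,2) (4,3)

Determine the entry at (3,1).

1

Cage b needs product 32, leaving (3,2) = 4.
In row 2, 4 can only go at (2,1), so (2,1) = 4.
In row 2, 1 can only go at (2,4), so (2,4) = 1.
Cage e needs two cells with product 4, so (1,3) = 1.
Column 4 already has 1; hence (1,4) = 4.
Row 3 needs a 1, and only (3,1) is open for it.
Column 1 already has 1, which forces (4,1) = 2.
Row 4 already has 2; hence (4,2) = 1.
Row 4 already has 2, leaving (4,4) = 3.
Column 1 now contains 2, so (1,1) = 3.
The two cells of cage a must have product 6, leaving (1,2) = 2.
2 is placed in column 2, leaving (2,2) = 3.
3 is placed in row 2, leaving (2,3) = 2.
The 3 cells of cage f must have product 12, which forces (3,3) = 3.
Column 4 already has 3, leaving (3,4) = 2.
Row 4 already has 3, which forces (4,3) = 4.
Completed grid: 3 2 1 4 / 4 3 2 1 / 1 4 3 2 / 2 1 4 3.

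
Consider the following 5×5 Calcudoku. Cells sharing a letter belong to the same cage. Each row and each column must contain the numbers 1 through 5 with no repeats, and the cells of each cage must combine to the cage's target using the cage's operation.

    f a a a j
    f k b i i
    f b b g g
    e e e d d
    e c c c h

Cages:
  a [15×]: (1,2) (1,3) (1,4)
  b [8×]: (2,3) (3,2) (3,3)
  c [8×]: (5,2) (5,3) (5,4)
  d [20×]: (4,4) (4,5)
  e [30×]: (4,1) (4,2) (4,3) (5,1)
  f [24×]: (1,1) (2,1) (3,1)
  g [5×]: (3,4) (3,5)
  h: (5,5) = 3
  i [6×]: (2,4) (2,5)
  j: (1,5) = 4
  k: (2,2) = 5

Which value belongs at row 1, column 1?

J is a freebie, so (1,5) = 4.
Cage k is given, which forces (2,2) = 5.
Column 5 now contains 4, which forces (4,5) = 5.
Cage h is given, which forces (5,5) = 3.
Cage i's pair has product 6, leaving (2,4) = 3.
Column 5 already has 3, so (2,5) = 2.
Cage g's pair has product 5; hence (3,4) = 5.
5 is placed in column 5, so (3,5) = 1.
Row 4 now contains 5, which forces (4,4) = 4.
Cage e has product 30; hence (5,1) = 5.
The 3 cells of cage a must have product 15; hence (1,2) = 3.
Cage a has product 15; hence (1,3) = 5.
Column 4 now contains 5, so (1,4) = 1.
2 is placed in row 2, so (2,1) = 4.
The 3 cells of cage b must have product 8, which forces (2,3) = 1.
Column 4 already has 1, leaving (5,4) = 2.
Row 1 already has 3, which forces (1,1) = 2.
Cage f needs product 24, leaving (3,1) = 3.
3 is placed in column 1, so (4,1) = 1.
Row 4 now contains 1, which forces (4,2) = 2.
Row 4 already has 2; hence (4,3) = 3.
Cage c needs product 8, so (5,2) = 1.
Row 5 now contains 2, so (5,3) = 4.
Column 2 now contains 2, leaving (3,2) = 4.
4 is placed in column 3, leaving (3,3) = 2.
The full grid is 2 3 5 1 4 / 4 5 1 3 2 / 3 4 2 5 1 / 1 2 3 4 5 / 5 1 4 2 3.

2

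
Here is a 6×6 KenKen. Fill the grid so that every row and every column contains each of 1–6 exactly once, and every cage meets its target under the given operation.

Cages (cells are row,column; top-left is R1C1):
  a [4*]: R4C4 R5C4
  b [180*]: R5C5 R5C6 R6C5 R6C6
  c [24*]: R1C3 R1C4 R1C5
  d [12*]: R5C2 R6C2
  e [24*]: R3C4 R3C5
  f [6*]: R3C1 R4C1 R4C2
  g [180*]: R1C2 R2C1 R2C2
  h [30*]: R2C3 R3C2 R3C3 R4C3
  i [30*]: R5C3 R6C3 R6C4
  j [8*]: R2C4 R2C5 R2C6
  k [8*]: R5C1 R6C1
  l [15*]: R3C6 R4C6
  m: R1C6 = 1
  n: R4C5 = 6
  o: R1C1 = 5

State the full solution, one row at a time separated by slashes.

Cage o is given, which forces R1C1 = 5.
Cage g has product 180; hence R1C2 = 6.
M is a freebie, leaving R1C6 = 1.
Cage g needs product 180, which forces R2C1 = 6.
The 3 cells of cage g must have product 180, which forces R2C2 = 5.
N is a freebie, which forces R4C5 = 6.
Cage e's pair has product 24; hence R3C4 = 6.
Column 5 already has 6, leaving R3C5 = 4.
Row 2 needs a 3, and only R2C3 is open for it.
In row 4, 4 can only go at R4C4, so R4C4 = 4.
The 3 cells of cage c must have product 24, which forces R1C3 = 4.
The 3 cells of cage j must have product 8, which forces R2C6 = 4.
Column 4 now contains 4, which forces R5C4 = 1.
1 is placed in column 4; hence R2C4 = 2.
Cage j needs product 8, so R2C5 = 1.
Column 4 already has 2; hence R1C4 = 3.
The 3 cells of cage c must have product 24, which forces R1C5 = 2.
3 is placed in column 4, leaving R6C4 = 5.
Row 6 already has 5, so R6C5 = 3.
The two cells of cage d must have product 12, so R5C2 = 3.
Cage i has product 30; hence R5C3 = 6.
Column 5 already has 3, which forces R5C5 = 5.
Row 5 now contains 6, so R5C6 = 2.
3 is placed in row 6, so R6C2 = 4.
The 3 cells of cage i must have product 30, which forces R6C3 = 1.
Column 6 already has 2, leaving R6C6 = 6.
Cage h needs product 30, so R3C2 = 1.
Column 2 already has 1, which forces R4C2 = 2.
Row 4 now contains 2, so R4C3 = 5.
5 is placed in row 4, which forces R4C6 = 3.
Row 5 now contains 2; hence R5C1 = 4.
4 is placed in row 6, which forces R6C1 = 2.
Column 1 already has 2, so R3C1 = 3.
Column 3 now contains 5, which forces R3C3 = 2.
Column 6 now contains 3; hence R3C6 = 5.
Row 4 now contains 3, leaving R4C1 = 1.

5 6 4 3 2 1 / 6 5 3 2 1 4 / 3 1 2 6 4 5 / 1 2 5 4 6 3 / 4 3 6 1 5 2 / 2 4 1 5 3 6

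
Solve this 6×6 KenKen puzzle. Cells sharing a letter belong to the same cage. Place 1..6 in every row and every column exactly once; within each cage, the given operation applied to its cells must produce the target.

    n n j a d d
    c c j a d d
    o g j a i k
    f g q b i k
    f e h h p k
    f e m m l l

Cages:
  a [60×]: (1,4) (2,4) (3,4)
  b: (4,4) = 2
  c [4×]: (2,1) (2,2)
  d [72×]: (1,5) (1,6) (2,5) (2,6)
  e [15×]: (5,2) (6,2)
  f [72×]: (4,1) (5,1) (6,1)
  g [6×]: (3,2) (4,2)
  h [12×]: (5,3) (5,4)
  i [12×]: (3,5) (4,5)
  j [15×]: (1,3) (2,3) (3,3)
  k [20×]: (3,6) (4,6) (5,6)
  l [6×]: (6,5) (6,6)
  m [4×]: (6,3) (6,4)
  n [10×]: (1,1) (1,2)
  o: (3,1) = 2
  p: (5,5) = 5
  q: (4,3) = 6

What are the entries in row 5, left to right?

Cage o is given; hence (3,1) = 2.
Q is a freebie, leaving (4,3) = 6.
Cage b is a single given cell, which forces (4,4) = 2.
Cage p is a single given cell, leaving (5,5) = 5.
Column 1 now contains 2, leaving (1,1) = 5.
Cage n's pair has product 10, so (1,2) = 2.
The two cells of cage g must have product 6, leaving (3,2) = 6.
Cage g needs two cells with product 6, which forces (4,2) = 1.
Row 5 now contains 5, leaving (5,2) = 3.
Cage e needs two cells with product 15, which forces (6,2) = 5.
Cage c's pair has product 4; hence (2,1) = 1.
1 is placed in column 2; hence (2,2) = 4.
Cage h needs two cells with product 12; hence (5,3) = 2.
The two cells of cage h must have product 12, leaving (5,4) = 6.
Cage f has product 72; hence (4,1) = 3.
Row 4 already has 3, leaving (4,5) = 4.
4 is placed in row 4; hence (4,6) = 5.
Row 5 now contains 6, leaving (5,1) = 4.
Row 5 now contains 4, leaving (5,6) = 1.
Cage f needs product 72, leaving (6,1) = 6.
Column 5 already has 4, which forces (3,5) = 3.
Column 6 now contains 1; hence (3,6) = 4.
3 is placed in column 5, so (6,5) = 2.
2 is placed in row 6, leaving (6,6) = 3.
Cage a has product 60; hence (1,4) = 4.
3 is placed in column 5, which forces (1,5) = 1.
Column 6 already has 4; hence (1,6) = 6.
The 3 cells of cage a must have product 60, so (2,4) = 3.
Column 5 already has 2, leaving (2,5) = 6.
The 4 cells of cage d must have product 72, so (2,6) = 2.
4 is placed in row 3; hence (3,4) = 5.
4 is placed in column 4, which forces (6,4) = 1.
1 is placed in row 1, which forces (1,3) = 3.
Row 2 already has 3, so (2,3) = 5.
Row 3 already has 5, which forces (3,3) = 1.
Row 6 now contains 1, leaving (6,3) = 4.
The full grid is 5 2 3 4 1 6 / 1 4 5 3 6 2 / 2 6 1 5 3 4 / 3 1 6 2 4 5 / 4 3 2 6 5 1 / 6 5 4 1 2 3.

4 3 2 6 5 1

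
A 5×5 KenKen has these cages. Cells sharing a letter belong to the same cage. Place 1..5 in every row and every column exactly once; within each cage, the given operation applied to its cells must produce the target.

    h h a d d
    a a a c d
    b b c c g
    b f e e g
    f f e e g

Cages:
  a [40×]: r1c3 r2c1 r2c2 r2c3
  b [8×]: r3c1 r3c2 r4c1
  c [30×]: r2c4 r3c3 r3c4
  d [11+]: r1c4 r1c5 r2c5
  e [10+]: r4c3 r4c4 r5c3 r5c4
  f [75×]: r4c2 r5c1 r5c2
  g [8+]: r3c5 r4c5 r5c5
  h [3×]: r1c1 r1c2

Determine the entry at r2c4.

3

Cage f needs product 75, so r4c2 = 5.
Cage f has product 75, leaving r5c1 = 5.
Cage f needs product 75, leaving r5c2 = 3.
Cage h's pair has product 3, which forces r1c1 = 3.
3 is placed in column 2; hence r1c2 = 1.
The only place for 3 in row 2 is r2c4.
The only place for 3 in row 3 is r3c5.
In row 3, 1 can only go at r3c1, so r3c1 = 1.
Cage a has product 40, so r1c3 = 5.
Cage a has product 40, which forces r2c3 = 1.
Column 3 now contains 5; hence r3c3 = 2.
2 is placed in row 3, leaving r3c4 = 5.
2 is placed in column 3, leaving r5c3 = 4.
Row 5 already has 4; hence r5c5 = 1.
Cage d needs sum 11, so r2c5 = 5.
2 is placed in row 3, so r3c2 = 4.
The 3 cells of cage b must have product 8; hence r4c1 = 2.
4 is placed in column 3, which forces r4c3 = 3.
The 4 cells of cage e must have sum 10, leaving r4c4 = 1.
1 is placed in column 5; hence r4c5 = 4.
Row 5 already has 1, so r5c4 = 2.
Column 4 already has 2, leaving r1c4 = 4.
4 is placed in column 5, which forces r1c5 = 2.
Column 1 already has 2; hence r2c1 = 4.
Column 2 already has 4; hence r2c2 = 2.
The full grid is 3 1 5 4 2 / 4 2 1 3 5 / 1 4 2 5 3 / 2 5 3 1 4 / 5 3 4 2 1.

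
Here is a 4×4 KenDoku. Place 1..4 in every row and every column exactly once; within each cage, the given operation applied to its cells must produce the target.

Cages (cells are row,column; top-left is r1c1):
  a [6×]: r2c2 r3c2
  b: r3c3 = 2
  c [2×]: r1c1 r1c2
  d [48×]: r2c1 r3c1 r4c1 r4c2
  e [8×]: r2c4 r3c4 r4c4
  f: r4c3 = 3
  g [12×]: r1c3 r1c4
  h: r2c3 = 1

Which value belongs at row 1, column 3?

4

Cage h is a single given cell, which forces r2c3 = 1.
Cage b is given, leaving r3c3 = 2.
F is a freebie; hence r4c3 = 3.
Column 3 already has 3, so r1c3 = 4.
Cage g needs two cells with product 12; hence r1c4 = 3.
The two cells of cage a must have product 6; hence r2c2 = 2.
2 is placed in row 2; hence r2c4 = 4.
Row 3 already has 2, so r3c2 = 3.
Column 4 already has 4, leaving r3c4 = 1.
2 is placed in column 2, so r4c2 = 4.
Column 4 now contains 1; hence r4c4 = 2.
Cage c needs two cells with product 2, so r1c1 = 2.
2 is placed in column 2, leaving r1c2 = 1.
4 is placed in row 2, leaving r2c1 = 3.
3 is placed in row 3, so r3c1 = 4.
4 is placed in row 4; hence r4c1 = 1.
Filled in: 2 1 4 3 / 3 2 1 4 / 4 3 2 1 / 1 4 3 2.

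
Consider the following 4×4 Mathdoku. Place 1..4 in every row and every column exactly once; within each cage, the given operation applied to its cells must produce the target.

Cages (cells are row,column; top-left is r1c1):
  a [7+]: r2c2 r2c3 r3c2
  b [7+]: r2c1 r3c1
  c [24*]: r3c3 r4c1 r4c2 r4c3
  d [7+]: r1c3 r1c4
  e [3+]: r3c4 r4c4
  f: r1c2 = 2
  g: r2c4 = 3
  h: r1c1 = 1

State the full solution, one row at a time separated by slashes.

1 2 3 4 / 4 1 2 3 / 3 4 1 2 / 2 3 4 1

H is a freebie; hence r1c1 = 1.
Cage f is given, so r1c2 = 2.
Cage g is a single given cell, leaving r2c4 = 3.
Cage d's pair has sum 7, so r1c3 = 3.
Column 4 already has 3, which forces r1c4 = 4.
3 is placed in row 2, so r2c1 = 4.
Row 2 already has 4, which forces r2c2 = 1.
Cage a has sum 7, leaving r2c3 = 2.
Cage b's pair has sum 7, leaving r3c1 = 3.
Column 2 already has 1, so r3c2 = 4.
4 is placed in row 3, so r3c3 = 1.
1 is placed in row 3; hence r3c4 = 2.
3 is placed in column 1, leaving r4c1 = 2.
Column 2 already has 4, leaving r4c2 = 3.
Column 3 already has 1; hence r4c3 = 4.
2 is placed in column 4, so r4c4 = 1.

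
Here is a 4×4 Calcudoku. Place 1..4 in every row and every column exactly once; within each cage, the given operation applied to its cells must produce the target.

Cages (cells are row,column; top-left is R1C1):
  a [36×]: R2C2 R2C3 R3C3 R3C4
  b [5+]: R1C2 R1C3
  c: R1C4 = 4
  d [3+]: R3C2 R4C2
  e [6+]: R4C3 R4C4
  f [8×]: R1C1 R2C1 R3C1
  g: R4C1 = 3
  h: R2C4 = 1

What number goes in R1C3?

2

Cage c is a single given cell; hence R1C4 = 4.
H is a freebie; hence R2C4 = 1.
Cage g is given; hence R4C1 = 3.
Column 4 already has 4, so R4C4 = 2.
Cage d needs two cells with sum 3, leaving R3C2 = 2.
Row 3 already has 2, leaving R3C3 = 1.
Column 4 now contains 2, so R3C4 = 3.
Row 4 now contains 2, leaving R4C2 = 1.
Row 4 now contains 2, leaving R4C3 = 4.
Cage f needs product 8, leaving R1C1 = 1.
Column 2 already has 2, so R1C2 = 3.
Cage b's pair has sum 5, leaving R1C3 = 2.
Cage f needs product 8; hence R2C1 = 2.
Cage a has product 36, leaving R2C2 = 4.
4 is placed in column 3, which forces R2C3 = 3.
1 is placed in row 3, leaving R3C1 = 4.
Completed grid: 1 3 2 4 / 2 4 3 1 / 4 2 1 3 / 3 1 4 2.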